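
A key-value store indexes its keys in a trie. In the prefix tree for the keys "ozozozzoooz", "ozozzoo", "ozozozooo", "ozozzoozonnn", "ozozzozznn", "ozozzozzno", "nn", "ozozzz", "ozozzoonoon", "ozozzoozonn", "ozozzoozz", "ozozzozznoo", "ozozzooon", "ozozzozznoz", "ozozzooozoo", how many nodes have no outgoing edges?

12

Leaves are exactly the stored words that no other stored word extends.
Those words: "nn", "ozozozooo", "ozozozzoooz", "ozozzoonoon", "ozozzooon", "ozozzooozoo", "ozozzoozonnn", "ozozzoozz", "ozozzozznn", "ozozzozznoo", "ozozzozznoz", "ozozzz"
Leaf count: 12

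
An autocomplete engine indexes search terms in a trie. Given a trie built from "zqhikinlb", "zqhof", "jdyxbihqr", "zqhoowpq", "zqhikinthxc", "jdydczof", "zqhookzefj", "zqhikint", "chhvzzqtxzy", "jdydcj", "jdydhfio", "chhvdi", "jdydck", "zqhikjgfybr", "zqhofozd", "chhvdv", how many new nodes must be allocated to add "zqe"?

1

The longest prefix of "zqe" already in the trie is "zq" (length 2).
So 3 − 2 = 1 new nodes.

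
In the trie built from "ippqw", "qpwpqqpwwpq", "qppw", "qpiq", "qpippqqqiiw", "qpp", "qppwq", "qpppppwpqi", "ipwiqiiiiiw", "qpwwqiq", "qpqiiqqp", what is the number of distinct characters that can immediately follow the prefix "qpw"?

2

Walk "qpw" from the root, arriving at one node.
Distinct next characters after "qpw": p, w.
That node has 2 child edges.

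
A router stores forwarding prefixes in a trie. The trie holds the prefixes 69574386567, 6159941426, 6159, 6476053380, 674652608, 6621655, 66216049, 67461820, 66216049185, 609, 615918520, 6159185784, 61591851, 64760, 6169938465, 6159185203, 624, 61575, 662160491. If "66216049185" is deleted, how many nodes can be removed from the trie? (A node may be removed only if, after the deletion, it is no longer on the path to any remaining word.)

A node on "66216049185"'s path can go only if nothing else ends at it or branches off below it.
The suffix "85" (2 nodes) is used only by "66216049185"; "662160491" is itself a stored word, so pruning stops there.
Nodes removed: 2

2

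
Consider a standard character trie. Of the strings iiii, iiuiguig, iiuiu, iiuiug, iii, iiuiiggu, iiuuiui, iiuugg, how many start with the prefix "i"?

Filter for entries beginning with "i":
Words under "i": iii, iiii, iiuiguig, iiuiiggu, iiuiu, iiuiug, iiuugg, iiuuiui
Count: 8

8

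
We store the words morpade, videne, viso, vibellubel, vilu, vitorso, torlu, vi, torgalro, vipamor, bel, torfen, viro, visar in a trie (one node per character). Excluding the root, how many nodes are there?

Trace insertions, counting only characters that open a new branch:
  "morpade" → 7 new (m, o, r, p, a, d, e)
  "videne" → 6 new (v, i, d, e, n, e)
  "viso" → prefix "vi" already present; 2 new (s, o)
  "vibellubel" → prefix "vi" already present; 8 new (b, e, l, l, u, b, e, l)
  "vilu" → prefix "vi" already present; 2 new (l, u)
  "vitorso" → prefix "vi" already present; 5 new (t, o, r, s, o)
  "torlu" → 5 new (t, o, r, l, u)
  "vi" → prefix "vi" already present; 0 new (none)
  "torgalro" → prefix "tor" already present; 5 new (g, a, l, r, o)
  "vipamor" → prefix "vi" already present; 5 new (p, a, m, o, r)
  "bel" → 3 new (b, e, l)
  "torfen" → prefix "tor" already present; 3 new (f, e, n)
  "viro" → prefix "vi" already present; 2 new (r, o)
  "visar" → prefix "vis" already present; 2 new (a, r)
Total nodes = 7 + 6 + 2 + 8 + 2 + 5 + 5 + 0 + 5 + 5 + 3 + 3 + 2 + 2 = 55

55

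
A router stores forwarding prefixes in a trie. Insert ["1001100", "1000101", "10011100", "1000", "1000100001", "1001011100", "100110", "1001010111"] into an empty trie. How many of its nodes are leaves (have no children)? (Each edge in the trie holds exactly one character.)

6

Leaves are exactly the stored words that no other stored word extends.
Those words: "1000100001", "1000101", "1001010111", "1001011100", "1001100", "10011100"
Leaf count: 6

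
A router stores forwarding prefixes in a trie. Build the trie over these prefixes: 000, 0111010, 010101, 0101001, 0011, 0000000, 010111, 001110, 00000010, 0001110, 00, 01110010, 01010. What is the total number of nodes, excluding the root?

Trie structure (* marks end of a word):
(root)
└─ 0
   ├─ 0 *
   │  ├─ 0 *
   │  │  ├─ 0
   │  │  │  └─ 0
   │  │  │     └─ 0
   │  │  │        ├─ 0 *
   │  │  │        └─ 1
   │  │  │           └─ 0 *
   │  │  └─ 1
   │  │     └─ 1
   │  │        └─ 1
   │  │           └─ 0 *
   │  └─ 1
   │     └─ 1 *
   │        └─ 1
   │           └─ 0 *
   └─ 1
      ├─ 0
      │  └─ 1
      │     ├─ 0 *
      │     │  ├─ 0
      │     │  │  └─ 1 *
      │     │  └─ 1 *
      │     └─ 1
      │        └─ 1 *
      └─ 1
         └─ 1
            └─ 0
               ├─ 0
               │  └─ 1
               │     └─ 0 *
               └─ 1
                  └─ 0 *
Counting every labelled node above: 34.

34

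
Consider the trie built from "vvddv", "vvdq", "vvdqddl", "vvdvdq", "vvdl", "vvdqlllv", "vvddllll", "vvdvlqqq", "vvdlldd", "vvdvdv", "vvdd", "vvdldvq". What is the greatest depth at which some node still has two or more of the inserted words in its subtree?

5

The deepest shared node is where two words last agree before diverging.
"vvdvdq" and "vvdvdv" agree on "vvdvd" (5 characters) before diverging; nothing deeper is shared.
Longest shared-prefix length: 5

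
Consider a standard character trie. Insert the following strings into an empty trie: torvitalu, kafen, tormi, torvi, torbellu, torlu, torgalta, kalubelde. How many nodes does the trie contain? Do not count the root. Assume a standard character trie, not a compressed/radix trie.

Trie structure (* marks end of a word):
(root)
├─ k
│  └─ a
│     ├─ f
│     │  └─ e
│     │     └─ n *
│     └─ l
│        └─ u
│           └─ b
│              └─ e
│                 └─ l
│                    └─ d
│                       └─ e *
└─ t
   └─ o
      └─ r
         ├─ b
         │  └─ e
         │     └─ l
         │        └─ l
         │           └─ u *
         ├─ g
         │  └─ a
         │     └─ l
         │        └─ t
         │           └─ a *
         ├─ l
         │  └─ u *
         ├─ m
         │  └─ i *
         └─ v
            └─ i *
               └─ t
                  └─ a
                     └─ l
                        └─ u *
Counting every labelled node above: 35.

35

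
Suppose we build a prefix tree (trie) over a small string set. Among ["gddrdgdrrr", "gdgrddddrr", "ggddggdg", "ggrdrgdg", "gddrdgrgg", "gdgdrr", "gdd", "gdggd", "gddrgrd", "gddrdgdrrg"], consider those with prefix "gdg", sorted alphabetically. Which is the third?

Filter for "gdg…" and sort: "gdgdrr", "gdggd", "gdgrddddrr"
The 3rd is gdgrddddrr.

gdgrddddrr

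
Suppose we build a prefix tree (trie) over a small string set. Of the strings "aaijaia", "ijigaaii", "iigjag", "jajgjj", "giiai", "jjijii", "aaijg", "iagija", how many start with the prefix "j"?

Filter for entries beginning with "j":
Words under "j": jajgjj, jjijii
Count: 2

2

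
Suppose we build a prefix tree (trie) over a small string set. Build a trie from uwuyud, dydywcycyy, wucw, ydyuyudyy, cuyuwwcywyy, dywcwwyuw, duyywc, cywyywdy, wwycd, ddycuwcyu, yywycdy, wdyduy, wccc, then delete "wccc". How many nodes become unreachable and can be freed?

3

After clearing the end-marker at "wccc", prune upward until reaching a node still needed by another word.
The suffix "ccc" (3 nodes) is used only by "wccc"; the node for "w" still has the child "u", so pruning stops there.
Nodes removed: 3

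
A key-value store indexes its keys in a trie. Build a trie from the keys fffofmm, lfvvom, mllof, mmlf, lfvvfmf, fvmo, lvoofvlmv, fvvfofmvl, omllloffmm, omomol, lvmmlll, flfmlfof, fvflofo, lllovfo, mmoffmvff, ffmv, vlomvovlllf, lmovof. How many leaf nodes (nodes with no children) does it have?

18

A leaf is a node with no children — equivalently, the end of a word that is not a proper prefix of any other stored word.
Those words: "fffofmm", "ffmv", "flfmlfof", "fvflofo", "fvmo", "fvvfofmvl", "lfvvfmf", "lfvvom", "lllovfo", "lmovof", "lvmmlll", "lvoofvlmv", "mllof", "mmlf", "mmoffmvff", "omllloffmm", "omomol", "vlomvovlllf"
Leaf count: 18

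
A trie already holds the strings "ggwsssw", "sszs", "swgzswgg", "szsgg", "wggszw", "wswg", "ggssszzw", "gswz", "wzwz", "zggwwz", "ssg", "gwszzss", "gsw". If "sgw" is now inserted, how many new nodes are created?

Walking "sgw" from the root, the first 1 characters ("s") follow existing edges; "g" is the first miss.
Each of the 2 remaining characters creates one node.

2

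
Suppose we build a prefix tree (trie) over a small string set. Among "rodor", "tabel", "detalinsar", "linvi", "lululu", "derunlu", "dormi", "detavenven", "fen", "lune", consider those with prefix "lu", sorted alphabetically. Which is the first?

Filter for "lu…" and sort: "lululu", "lune"
The 1st is lululu.

lululu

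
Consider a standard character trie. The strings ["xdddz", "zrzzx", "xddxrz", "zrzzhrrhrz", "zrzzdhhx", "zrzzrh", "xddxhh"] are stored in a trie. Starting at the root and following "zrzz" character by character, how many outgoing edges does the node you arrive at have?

Walk "zrzz" from the root, arriving at one node.
Distinct next characters after "zrzz": d, h, r, x.
That node has 4 child edges.

4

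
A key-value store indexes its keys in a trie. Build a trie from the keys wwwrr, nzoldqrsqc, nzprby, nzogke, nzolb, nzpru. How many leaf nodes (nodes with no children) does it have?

6

Leaves are exactly the stored words that no other stored word extends.
Those words: "nzogke", "nzolb", "nzoldqrsqc", "nzprby", "nzpru", "wwwrr"
Leaf count: 6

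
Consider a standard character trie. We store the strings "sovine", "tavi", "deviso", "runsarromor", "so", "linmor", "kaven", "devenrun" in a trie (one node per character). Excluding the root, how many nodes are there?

43

Insert word by word; a character creates a node only if that edge doesn't already exist:
  "sovine" → 6 new (s, o, v, i, n, e)
  "tavi" → 4 new (t, a, v, i)
  "deviso" → 6 new (d, e, v, i, s, o)
  "runsarromor" → 11 new (r, u, n, s, a, r, r, o, m, o, r)
  "so" → prefix "so" already present; 0 new (none)
  "linmor" → 6 new (l, i, n, m, o, r)
  "kaven" → 5 new (k, a, v, e, n)
  "devenrun" → prefix "dev" already present; 5 new (e, n, r, u, n)
Total nodes = 6 + 4 + 6 + 11 + 0 + 6 + 5 + 5 = 43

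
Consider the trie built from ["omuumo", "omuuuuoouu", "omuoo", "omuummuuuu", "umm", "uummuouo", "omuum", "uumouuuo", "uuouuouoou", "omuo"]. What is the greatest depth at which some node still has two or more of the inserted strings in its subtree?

Equivalently: take the maximum, over all pairs, of their longest common prefix length.
e.g. "omuum" and "omuummuuuu" share the prefix "omuum" of length 5; no pair shares a longer one.
Longest shared-prefix length: 5

5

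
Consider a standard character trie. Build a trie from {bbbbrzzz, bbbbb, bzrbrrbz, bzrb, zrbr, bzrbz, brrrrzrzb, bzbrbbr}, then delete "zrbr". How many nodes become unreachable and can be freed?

4

Walk "zrbr" from the leaf back toward the root, removing each node that no remaining word uses.
No other word shares any prefix with "zrbr", so all 4 of its nodes go.
Nodes removed: 4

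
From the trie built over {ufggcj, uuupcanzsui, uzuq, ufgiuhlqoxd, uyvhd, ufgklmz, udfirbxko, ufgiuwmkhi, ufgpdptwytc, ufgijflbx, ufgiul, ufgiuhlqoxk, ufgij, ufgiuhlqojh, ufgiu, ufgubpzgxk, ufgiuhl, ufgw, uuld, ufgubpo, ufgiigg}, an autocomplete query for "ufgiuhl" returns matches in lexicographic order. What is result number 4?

Words with prefix "ufgiuhl", in lexicographic order: "ufgiuhl", "ufgiuhlqojh", "ufgiuhlqoxd", "ufgiuhlqoxk"
Position 4: ufgiuhlqoxk

ufgiuhlqoxk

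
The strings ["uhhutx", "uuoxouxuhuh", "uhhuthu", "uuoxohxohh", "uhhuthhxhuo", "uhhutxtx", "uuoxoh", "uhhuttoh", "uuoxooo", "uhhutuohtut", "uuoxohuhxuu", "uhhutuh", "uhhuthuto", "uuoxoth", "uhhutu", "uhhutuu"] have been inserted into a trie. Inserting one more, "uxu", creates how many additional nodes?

2

The longest prefix of "uxu" already in the trie is "u" (length 1).
So 3 − 1 = 2 new nodes.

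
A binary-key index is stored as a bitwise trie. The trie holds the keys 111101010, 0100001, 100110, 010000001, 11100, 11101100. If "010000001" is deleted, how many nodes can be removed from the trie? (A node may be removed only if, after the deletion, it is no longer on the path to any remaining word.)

Walk "010000001" from the leaf back toward the root, removing each node that no remaining word uses.
The suffix "001" (3 nodes) is used only by "010000001"; the node for "010000" still has the child "1", so pruning stops there.
Nodes removed: 3

3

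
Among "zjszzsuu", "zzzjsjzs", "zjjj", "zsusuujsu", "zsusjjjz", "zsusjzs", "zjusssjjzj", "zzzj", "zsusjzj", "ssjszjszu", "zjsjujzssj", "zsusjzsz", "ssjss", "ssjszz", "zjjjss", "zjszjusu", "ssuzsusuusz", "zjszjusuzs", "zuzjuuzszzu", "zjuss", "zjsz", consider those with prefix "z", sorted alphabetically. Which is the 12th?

Words with prefix "z", in lexicographic order: "zjjj", "zjjjss", "zjsjujzssj", "zjsz", "zjszjusu", "zjszjusuzs", "zjszzsuu", "zjuss", "zjusssjjzj", "zsusjjjz", "zsusjzj", "zsusjzs", "zsusjzsz", "zsusuujsu", "zuzjuuzszzu", "zzzj", "zzzjsjzs"
The 12th is zsusjzs.

zsusjzs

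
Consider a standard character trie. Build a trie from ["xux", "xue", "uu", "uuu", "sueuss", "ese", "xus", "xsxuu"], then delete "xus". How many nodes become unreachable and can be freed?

Walk "xus" from the leaf back toward the root, removing each node that no remaining word uses.
The suffix "s" (1 node) is used only by "xus"; the node for "xu" still has the child "x", so pruning stops there.
Nodes removed: 1

1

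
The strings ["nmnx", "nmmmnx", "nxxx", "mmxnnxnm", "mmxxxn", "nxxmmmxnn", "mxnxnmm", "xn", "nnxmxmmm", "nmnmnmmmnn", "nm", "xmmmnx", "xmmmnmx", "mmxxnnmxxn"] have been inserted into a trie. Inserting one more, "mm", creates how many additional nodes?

"mm" is already a full path in the trie; only an end-marker is added.
No new nodes are needed: 0.

0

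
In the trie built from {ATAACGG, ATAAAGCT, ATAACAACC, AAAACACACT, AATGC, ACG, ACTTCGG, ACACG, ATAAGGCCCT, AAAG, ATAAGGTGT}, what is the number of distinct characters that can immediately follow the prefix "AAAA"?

1

The children of the "AAAA" node are the distinct next characters among strings starting with "AAAA".
Distinct next characters after "AAAA": C.
That node has 1 child edge.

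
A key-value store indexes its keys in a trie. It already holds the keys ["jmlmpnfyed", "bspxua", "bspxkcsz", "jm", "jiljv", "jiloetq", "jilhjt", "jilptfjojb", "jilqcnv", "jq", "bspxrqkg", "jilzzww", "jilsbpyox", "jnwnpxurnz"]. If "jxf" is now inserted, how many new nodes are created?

Walking "jxf" from the root, the first 1 characters ("j") follow existing edges; "x" is the first miss.
Each of the 2 remaining characters creates one node.

2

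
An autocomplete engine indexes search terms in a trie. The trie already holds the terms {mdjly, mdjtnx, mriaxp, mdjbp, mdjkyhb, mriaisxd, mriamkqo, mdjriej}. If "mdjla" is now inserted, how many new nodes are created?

"mdjl" is already a path in the trie; the remaining "a" must be added.
New nodes needed: |"mdjla"| − 4 = 5 − 4 = 1.

1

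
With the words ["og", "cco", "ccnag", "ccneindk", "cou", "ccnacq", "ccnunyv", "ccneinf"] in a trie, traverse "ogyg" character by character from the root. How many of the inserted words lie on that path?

1

Walk "ogyg" from the root; an end-of-word marker is hit whenever a stored word is a prefix of "ogyg".
Prefixes of the query that are stored words: "og"
Count: 1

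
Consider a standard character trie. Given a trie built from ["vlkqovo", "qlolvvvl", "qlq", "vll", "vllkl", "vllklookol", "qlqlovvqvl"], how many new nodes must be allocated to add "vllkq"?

1

"vllk" is already a path in the trie; the remaining "q" must be added.
So 5 − 4 = 1 new nodes.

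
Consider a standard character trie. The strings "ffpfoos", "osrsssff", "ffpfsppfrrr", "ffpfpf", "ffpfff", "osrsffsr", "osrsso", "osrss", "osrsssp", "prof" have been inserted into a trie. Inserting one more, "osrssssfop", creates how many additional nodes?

4

"osrsss" is already a path in the trie; the remaining "sfop" must be added.
So 10 − 6 = 4 new nodes.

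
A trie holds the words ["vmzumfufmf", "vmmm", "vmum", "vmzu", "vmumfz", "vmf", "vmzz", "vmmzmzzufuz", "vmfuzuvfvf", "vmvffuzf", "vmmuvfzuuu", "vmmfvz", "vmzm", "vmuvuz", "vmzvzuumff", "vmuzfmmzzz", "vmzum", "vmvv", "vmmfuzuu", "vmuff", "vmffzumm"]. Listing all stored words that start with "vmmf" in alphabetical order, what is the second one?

Words with prefix "vmmf", in lexicographic order: "vmmfuzuu", "vmmfvz"
The 2nd is vmmfvz.

vmmfvz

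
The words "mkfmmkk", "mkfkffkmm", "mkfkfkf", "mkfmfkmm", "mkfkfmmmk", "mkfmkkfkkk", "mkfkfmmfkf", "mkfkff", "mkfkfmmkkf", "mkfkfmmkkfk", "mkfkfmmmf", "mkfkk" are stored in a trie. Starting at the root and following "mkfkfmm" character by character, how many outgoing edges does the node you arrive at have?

Follow the path "mkfkfmm" to its node, then look at its outgoing edges.
Characters that immediately follow "mkfkfmm" among the stored strings: {f, k, m}.
That node has 3 child edges.

3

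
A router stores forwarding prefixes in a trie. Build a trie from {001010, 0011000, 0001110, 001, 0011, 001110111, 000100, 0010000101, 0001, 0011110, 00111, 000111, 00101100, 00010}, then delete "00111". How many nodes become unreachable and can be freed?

A node on "00111"'s path can go only if nothing else ends at it or branches off below it.
Every node on "00111" is still needed (e.g. by "001110111"), so nothing is freed.
Nodes removed: 0

0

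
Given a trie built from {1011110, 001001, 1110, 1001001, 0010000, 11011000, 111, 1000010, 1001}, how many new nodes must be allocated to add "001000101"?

3

"001000" is already a path in the trie; the remaining "101" must be added.
Each of the 3 remaining characters creates one node.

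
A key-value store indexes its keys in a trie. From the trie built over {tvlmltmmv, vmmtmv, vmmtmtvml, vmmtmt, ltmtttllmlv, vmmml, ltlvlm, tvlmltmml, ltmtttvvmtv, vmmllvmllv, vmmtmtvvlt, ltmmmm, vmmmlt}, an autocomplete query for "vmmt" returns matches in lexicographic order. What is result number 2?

DFS of the "vmmt" subtree visits, in order: "vmmtmt", "vmmtmtvml", "vmmtmtvvlt", "vmmtmv"
Position 2: vmmtmtvml

vmmtmtvml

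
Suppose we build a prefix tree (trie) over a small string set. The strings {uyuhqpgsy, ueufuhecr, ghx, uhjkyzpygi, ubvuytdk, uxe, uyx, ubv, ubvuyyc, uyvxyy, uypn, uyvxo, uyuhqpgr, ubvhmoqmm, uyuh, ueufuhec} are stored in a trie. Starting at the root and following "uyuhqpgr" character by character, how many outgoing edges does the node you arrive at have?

0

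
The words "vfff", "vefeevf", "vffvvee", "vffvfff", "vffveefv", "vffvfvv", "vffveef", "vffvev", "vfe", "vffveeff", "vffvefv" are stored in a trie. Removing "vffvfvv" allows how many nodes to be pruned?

2

After clearing the end-marker at "vffvfvv", prune upward until reaching a node still needed by another word.
The suffix "vv" (2 nodes) is used only by "vffvfvv"; the node for "vffvf" still has the child "f", so pruning stops there.
Nodes removed: 2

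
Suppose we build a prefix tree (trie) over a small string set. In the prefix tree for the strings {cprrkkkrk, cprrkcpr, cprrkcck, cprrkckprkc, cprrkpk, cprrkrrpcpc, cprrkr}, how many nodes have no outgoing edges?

Leaves are exactly the stored words that no other stored word extends.
Those words: "cprrkcck", "cprrkckprkc", "cprrkcpr", "cprrkkkrk", "cprrkpk", "cprrkrrpcpc"
Leaf count: 6

6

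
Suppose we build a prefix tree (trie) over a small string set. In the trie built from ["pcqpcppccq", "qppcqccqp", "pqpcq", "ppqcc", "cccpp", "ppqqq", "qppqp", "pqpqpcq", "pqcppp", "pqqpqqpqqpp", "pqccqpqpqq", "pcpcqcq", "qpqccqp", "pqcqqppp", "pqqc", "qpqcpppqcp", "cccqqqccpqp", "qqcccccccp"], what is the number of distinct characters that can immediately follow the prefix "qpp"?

2

Follow the path "qpp" to its node, then look at its outgoing edges.
Distinct next characters after "qpp": c, q.
That node has 2 child edges.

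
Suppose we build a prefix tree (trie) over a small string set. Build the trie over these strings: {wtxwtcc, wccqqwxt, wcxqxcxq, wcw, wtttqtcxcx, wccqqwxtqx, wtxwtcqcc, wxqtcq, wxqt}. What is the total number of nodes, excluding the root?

Count nodes per top-level branch (shared prefixes stored once):
  'w'-branch (wccqqwxt, wccqqwxtqx, wcw, wcxqxcxq, wtttqtcxcx, wtxwtcc, wtxwtcqcc, wxqt, wxqtcq): 39 nodes
Sum: 39

39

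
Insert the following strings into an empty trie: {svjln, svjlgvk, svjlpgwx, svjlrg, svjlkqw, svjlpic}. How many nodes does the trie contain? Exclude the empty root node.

Trie structure (* marks end of a word):
(root)
└─ s
   └─ v
      └─ j
         └─ l
            ├─ g
            │  └─ v
            │     └─ k *
            ├─ k
            │  └─ q
            │     └─ w *
            ├─ n *
            ├─ p
            │  ├─ g
            │  │  └─ w
            │  │     └─ x *
            │  └─ i
            │     └─ c *
            └─ r
               └─ g *
Counting every labelled node above: 19.

19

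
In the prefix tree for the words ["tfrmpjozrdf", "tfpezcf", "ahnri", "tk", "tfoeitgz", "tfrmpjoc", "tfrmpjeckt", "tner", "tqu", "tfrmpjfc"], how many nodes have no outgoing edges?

Leaves are exactly the stored words that no other stored word extends.
Those words: "ahnri", "tfoeitgz", "tfpezcf", "tfrmpjeckt", "tfrmpjfc", "tfrmpjoc", "tfrmpjozrdf", "tk", "tner", "tqu"
Leaf count: 10

10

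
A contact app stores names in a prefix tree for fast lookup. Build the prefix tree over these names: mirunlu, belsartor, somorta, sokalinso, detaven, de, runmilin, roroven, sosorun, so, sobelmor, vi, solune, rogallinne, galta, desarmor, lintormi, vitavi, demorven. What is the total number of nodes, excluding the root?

105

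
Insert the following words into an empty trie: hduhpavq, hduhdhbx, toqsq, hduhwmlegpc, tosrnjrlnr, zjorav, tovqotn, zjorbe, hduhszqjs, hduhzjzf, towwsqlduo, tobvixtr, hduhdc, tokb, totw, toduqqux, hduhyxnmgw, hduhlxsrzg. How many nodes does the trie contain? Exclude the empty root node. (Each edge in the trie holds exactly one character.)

Insert word by word; a character creates a node only if that edge doesn't already exist:
  "hduhpavq" → 8 new (h, d, u, h, p, a, v, q)
  "hduhdhbx" → prefix "hduh" already present; 4 new (d, h, b, x)
  "toqsq" → 5 new (t, o, q, s, q)
  "hduhwmlegpc" → prefix "hduh" already present; 7 new (w, m, l, e, g, p, c)
  "tosrnjrlnr" → prefix "to" already present; 8 new (s, r, n, j, r, l, n, r)
  "zjorav" → 6 new (z, j, o, r, a, v)
  "tovqotn" → prefix "to" already present; 5 new (v, q, o, t, n)
  "zjorbe" → prefix "zjor" already present; 2 new (b, e)
  "hduhszqjs" → prefix "hduh" already present; 5 new (s, z, q, j, s)
  "hduhzjzf" → prefix "hduh" already present; 4 new (z, j, z, f)
  "towwsqlduo" → prefix "to" already present; 8 new (w, w, s, q, l, d, u, o)
  "tobvixtr" → prefix "to" already present; 6 new (b, v, i, x, t, r)
  "hduhdc" → prefix "hduhd" already present; 1 new (c)
  "tokb" → prefix "to" already present; 2 new (k, b)
  "totw" → prefix "to" already present; 2 new (t, w)
  "toduqqux" → prefix "to" already present; 6 new (d, u, q, q, u, x)
  "hduhyxnmgw" → prefix "hduh" already present; 6 new (y, x, n, m, g, w)
  "hduhlxsrzg" → prefix "hduh" already present; 6 new (l, x, s, r, z, g)
Total nodes = 8 + 4 + 5 + 7 + 8 + 6 + 5 + 2 + 5 + 4 + 8 + 6 + 1 + 2 + 2 + 6 + 6 + 6 = 91

91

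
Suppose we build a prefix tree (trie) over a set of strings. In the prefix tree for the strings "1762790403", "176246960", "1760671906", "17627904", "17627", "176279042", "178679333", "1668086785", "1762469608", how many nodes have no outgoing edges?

6

A leaf is a node with no children — equivalently, the end of a word that is not a proper prefix of any other stored word.
Those words: "1668086785", "1760671906", "1762469608", "1762790403", "176279042", "178679333"
Leaf count: 6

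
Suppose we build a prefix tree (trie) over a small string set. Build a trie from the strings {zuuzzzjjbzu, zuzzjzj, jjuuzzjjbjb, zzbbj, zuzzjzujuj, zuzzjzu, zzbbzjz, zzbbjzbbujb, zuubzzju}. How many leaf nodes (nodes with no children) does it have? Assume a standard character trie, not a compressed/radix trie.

Leaves are exactly the stored words that no other stored word extends.
Those words: "jjuuzzjjbjb", "zuubzzju", "zuuzzzjjbzu", "zuzzjzj", "zuzzjzujuj", "zzbbjzbbujb", "zzbbzjz"
Leaf count: 7

7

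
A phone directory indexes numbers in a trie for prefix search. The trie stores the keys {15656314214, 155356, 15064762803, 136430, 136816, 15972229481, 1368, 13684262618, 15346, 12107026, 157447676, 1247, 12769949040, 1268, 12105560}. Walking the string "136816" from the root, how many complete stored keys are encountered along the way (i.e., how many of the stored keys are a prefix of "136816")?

Walk "136816" from the root; an end-of-word marker is hit whenever a stored word is a prefix of "136816".
Prefixes of the query that are stored words: "1368", "136816"
Count: 2

2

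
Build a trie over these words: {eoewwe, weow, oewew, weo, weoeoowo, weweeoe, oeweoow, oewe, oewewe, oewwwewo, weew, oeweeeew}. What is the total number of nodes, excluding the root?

40

Trie structure (* marks end of a word):
(root)
├─ e
│  └─ o
│     └─ e
│        └─ w
│           └─ w
│              └─ e *
├─ o
│  └─ e
│     └─ w
│        ├─ e *
│        │  ├─ e
│        │  │  └─ e
│        │  │     └─ e
│        │  │        └─ w *
│        │  ├─ o
│        │  │  └─ o
│        │  │     └─ w *
│        │  └─ w *
│        │     └─ e *
│        └─ w
│           └─ w
│              └─ e
│                 └─ w
│                    └─ o *
└─ w
   └─ e
      ├─ e
      │  └─ w *
      ├─ o *
      │  ├─ e
      │  │  └─ o
      │  │     └─ o
      │  │        └─ w
      │  │           └─ o *
      │  └─ w *
      └─ w
         └─ e
            └─ e
               └─ o
                  └─ e *
Counting every labelled node above: 40.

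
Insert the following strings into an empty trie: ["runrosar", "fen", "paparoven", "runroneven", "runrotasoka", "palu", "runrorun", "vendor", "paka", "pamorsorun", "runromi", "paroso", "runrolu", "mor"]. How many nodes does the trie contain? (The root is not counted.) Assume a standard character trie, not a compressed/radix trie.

63

Trace insertions, counting only characters that open a new branch:
  "runrosar" → 8 new (r, u, n, r, o, s, a, r)
  "fen" → 3 new (f, e, n)
  "paparoven" → 9 new (p, a, p, a, r, o, v, e, n)
  "runroneven" → prefix "runro" already present; 5 new (n, e, v, e, n)
  "runrotasoka" → prefix "runro" already present; 6 new (t, a, s, o, k, a)
  "palu" → prefix "pa" already present; 2 new (l, u)
  "runrorun" → prefix "runro" already present; 3 new (r, u, n)
  "vendor" → 6 new (v, e, n, d, o, r)
  "paka" → prefix "pa" already present; 2 new (k, a)
  "pamorsorun" → prefix "pa" already present; 8 new (m, o, r, s, o, r, u, n)
  "runromi" → prefix "runro" already present; 2 new (m, i)
  "paroso" → prefix "pa" already present; 4 new (r, o, s, o)
  "runrolu" → prefix "runro" already present; 2 new (l, u)
  "mor" → 3 new (m, o, r)
Total nodes = 8 + 3 + 9 + 5 + 6 + 2 + 3 + 6 + 2 + 8 + 2 + 4 + 2 + 3 = 63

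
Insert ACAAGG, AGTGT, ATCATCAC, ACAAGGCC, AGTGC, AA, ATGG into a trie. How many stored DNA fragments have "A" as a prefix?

7

Filter for entries beginning with "A":
Matches: "AA", "ACAAGG", "ACAAGGCC", "AGTGC", "AGTGT", "ATCATCAC", "ATGG"
Count: 7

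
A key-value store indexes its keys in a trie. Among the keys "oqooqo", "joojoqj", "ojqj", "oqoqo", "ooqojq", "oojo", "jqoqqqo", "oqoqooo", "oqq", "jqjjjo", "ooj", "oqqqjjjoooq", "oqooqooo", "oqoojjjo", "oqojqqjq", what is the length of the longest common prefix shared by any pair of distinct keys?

Look for the deepest trie node that still has at least two words in its subtree.
"oqooqo" and "oqooqooo" agree on "oqooqo" (6 characters) before diverging; nothing deeper is shared.
Longest shared-prefix length: 6

6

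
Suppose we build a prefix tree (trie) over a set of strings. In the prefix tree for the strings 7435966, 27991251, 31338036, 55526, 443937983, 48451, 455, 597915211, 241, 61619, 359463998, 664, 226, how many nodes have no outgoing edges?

Leaves are exactly the stored words that no other stored word extends.
Those words: "226", "241", "27991251", "31338036", "359463998", "443937983", "455", "48451", "55526", "597915211", "61619", "664", "7435966"
Leaf count: 13

13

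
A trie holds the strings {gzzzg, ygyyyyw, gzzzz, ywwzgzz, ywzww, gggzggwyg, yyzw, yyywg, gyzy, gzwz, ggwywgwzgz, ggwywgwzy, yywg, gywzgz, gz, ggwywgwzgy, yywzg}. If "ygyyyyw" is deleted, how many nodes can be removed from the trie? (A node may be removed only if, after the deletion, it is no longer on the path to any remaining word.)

Walk "ygyyyyw" from the leaf back toward the root, removing each node that no remaining word uses.
The suffix "gyyyyw" (6 nodes) is used only by "ygyyyyw"; the node for "y" still has the child "w", so pruning stops there.
Nodes removed: 6

6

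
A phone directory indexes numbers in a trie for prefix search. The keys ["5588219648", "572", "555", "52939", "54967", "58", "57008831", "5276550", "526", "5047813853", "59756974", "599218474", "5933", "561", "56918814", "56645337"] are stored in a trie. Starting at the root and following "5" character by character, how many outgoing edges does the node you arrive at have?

Walk "5" from the root, arriving at one node.
Distinct next characters after "5": 0, 2, 4, 5, 6, 7, 8, 9.
That node has 8 child edges.

8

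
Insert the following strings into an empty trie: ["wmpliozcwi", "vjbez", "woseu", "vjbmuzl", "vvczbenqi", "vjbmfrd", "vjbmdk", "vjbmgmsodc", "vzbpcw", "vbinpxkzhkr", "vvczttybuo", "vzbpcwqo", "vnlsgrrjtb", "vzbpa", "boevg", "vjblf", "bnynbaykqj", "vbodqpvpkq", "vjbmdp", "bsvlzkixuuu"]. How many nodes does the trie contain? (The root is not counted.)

Count nodes per top-level branch (shared prefixes stored once):
  'b'-branch (bnynbaykqj, boevg, bsvlzkixuuu): 24 nodes
  'v'-branch (vbinpxkzhkr, vbodqpvpkq, vjbez, vjblf, vjbmdk, vjbmdp, vjbmfrd, vjbmgmsodc, vjbmuzl, vnlsgrrjtb, vvczbenqi, vvczttybuo, vzbpa, vzbpcw, vzbpcwqo): 72 nodes
  'w'-branch (wmpliozcwi, woseu): 14 nodes
Sum: 110

110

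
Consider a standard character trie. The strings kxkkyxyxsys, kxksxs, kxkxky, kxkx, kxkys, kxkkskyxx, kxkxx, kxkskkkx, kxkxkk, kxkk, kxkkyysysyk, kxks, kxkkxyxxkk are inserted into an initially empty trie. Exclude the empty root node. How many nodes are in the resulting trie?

For each word, the new-node count is its length minus the longest prefix already in the trie:
  "kxkkyxyxsys" → 11 new (k, x, k, k, y, x, y, x, s, y, s)
  "kxksxs" → prefix "kxk" already present; 3 new (s, x, s)
  "kxkxky" → prefix "kxk" already present; 3 new (x, k, y)
  "kxkx" → prefix "kxkx" already present; 0 new (none)
  "kxkys" → prefix "kxk" already present; 2 new (y, s)
  "kxkkskyxx" → prefix "kxkk" already present; 5 new (s, k, y, x, x)
  "kxkxx" → prefix "kxkx" already present; 1 new (x)
  "kxkskkkx" → prefix "kxks" already present; 4 new (k, k, k, x)
  "kxkxkk" → prefix "kxkxk" already present; 1 new (k)
  "kxkk" → prefix "kxkk" already present; 0 new (none)
  "kxkkyysysyk" → prefix "kxkky" already present; 6 new (y, s, y, s, y, k)
  "kxks" → prefix "kxks" already present; 0 new (none)
  "kxkkxyxxkk" → prefix "kxkk" already present; 6 new (x, y, x, x, k, k)
Total nodes = 11 + 3 + 3 + 0 + 2 + 5 + 1 + 4 + 1 + 0 + 6 + 0 + 6 = 42

42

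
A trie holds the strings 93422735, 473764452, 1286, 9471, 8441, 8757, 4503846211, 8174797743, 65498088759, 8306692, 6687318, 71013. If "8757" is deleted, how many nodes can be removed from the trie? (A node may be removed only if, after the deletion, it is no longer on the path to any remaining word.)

A node on "8757"'s path can go only if nothing else ends at it or branches off below it.
The suffix "757" (3 nodes) is used only by "8757"; the node for "8" still has the child "4", so pruning stops there.
Nodes removed: 3

3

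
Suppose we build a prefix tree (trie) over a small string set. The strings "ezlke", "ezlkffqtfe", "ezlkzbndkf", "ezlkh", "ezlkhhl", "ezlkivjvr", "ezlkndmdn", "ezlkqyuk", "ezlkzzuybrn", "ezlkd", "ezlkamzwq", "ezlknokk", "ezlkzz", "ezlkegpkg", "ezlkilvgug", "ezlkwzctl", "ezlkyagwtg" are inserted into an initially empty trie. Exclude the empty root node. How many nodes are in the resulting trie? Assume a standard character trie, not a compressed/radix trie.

69

Count nodes per top-level branch (shared prefixes stored once):
  'e'-branch (ezlkamzwq, ezlkd, ezlke, ezlkegpkg, ezlkffqtfe, ezlkh, ezlkhhl, ezlkilvgug, ezlkivjvr, ezlkndmdn, ezlknokk, ezlkqyuk, ezlkwzctl, ezlkyagwtg, ezlkzbndkf, ezlkzz, ezlkzzuybrn): 69 nodes
Sum: 69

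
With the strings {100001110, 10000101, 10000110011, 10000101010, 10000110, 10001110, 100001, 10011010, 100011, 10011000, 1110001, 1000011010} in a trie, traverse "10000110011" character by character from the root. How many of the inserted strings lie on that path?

Walk "10000110011" from the root; an end-of-word marker is hit whenever a stored word is a prefix of "10000110011".
Prefixes of the query that are stored words: "100001", "10000110", "10000110011"
Count: 3

3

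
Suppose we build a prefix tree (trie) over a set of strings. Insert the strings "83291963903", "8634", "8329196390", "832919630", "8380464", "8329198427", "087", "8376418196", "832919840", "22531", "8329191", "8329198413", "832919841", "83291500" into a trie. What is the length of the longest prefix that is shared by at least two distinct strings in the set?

Look for the deepest trie node that still has at least two words in its subtree.
e.g. "8329196390" and "83291963903" share the prefix "8329196390" of length 10; no pair shares a longer one.
Longest shared-prefix length: 10

10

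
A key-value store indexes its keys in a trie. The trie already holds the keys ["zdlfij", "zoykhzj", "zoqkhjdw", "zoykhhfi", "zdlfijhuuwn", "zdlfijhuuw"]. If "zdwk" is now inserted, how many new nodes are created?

"zd" is already a path in the trie; the remaining "wk" must be added.
So 4 − 2 = 2 new nodes.

2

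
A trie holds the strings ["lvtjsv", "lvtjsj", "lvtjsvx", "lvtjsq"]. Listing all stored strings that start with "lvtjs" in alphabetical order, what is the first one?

lvtjsj

Words with prefix "lvtjs", in lexicographic order: "lvtjsj", "lvtjsq", "lvtjsv", "lvtjsvx"
Position 1: lvtjsj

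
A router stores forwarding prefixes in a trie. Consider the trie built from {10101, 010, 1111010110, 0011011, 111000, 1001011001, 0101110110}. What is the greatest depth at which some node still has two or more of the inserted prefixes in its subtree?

3

The deepest shared node is where two words last agree before diverging.
"010" and "0101110110" agree on "010" (3 characters) before diverging; nothing deeper is shared.
Longest shared-prefix length: 3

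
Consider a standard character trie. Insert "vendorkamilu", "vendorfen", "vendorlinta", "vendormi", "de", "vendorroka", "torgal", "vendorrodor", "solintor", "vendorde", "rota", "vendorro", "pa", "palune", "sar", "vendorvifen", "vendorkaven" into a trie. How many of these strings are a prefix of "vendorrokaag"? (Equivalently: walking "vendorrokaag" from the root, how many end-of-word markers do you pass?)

2

Check each prefix of "vendorrokaag" against the stored set — each match is an end-marker on the path.
Prefixes of the query that are stored words: "vendorro", "vendorroka"
Count: 2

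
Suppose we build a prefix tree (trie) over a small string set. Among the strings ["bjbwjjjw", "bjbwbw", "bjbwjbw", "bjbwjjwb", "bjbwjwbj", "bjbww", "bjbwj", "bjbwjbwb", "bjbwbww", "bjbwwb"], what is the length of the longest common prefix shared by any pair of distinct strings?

7

The deepest shared node is where two words last agree before diverging.
e.g. "bjbwjbw" and "bjbwjbwb" share the prefix "bjbwjbw" of length 7; no pair shares a longer one.
Longest shared-prefix length: 7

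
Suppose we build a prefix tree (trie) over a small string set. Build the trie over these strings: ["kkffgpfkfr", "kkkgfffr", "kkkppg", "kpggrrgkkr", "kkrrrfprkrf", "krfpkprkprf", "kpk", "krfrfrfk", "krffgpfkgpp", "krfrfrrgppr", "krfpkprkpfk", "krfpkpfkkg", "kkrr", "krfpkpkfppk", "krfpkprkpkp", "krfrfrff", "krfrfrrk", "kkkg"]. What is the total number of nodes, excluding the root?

Count nodes per top-level branch (shared prefixes stored once):
  'k'-branch (kkffgpfkfr, kkkg, kkkgfffr, kkkppg, kkrr, kkrrrfprkrf, kpggrrgkkr, kpk, krffgpfkgpp, krfpkpfkkg, krfpkpkfppk, krfpkprkpfk, krfpkprkpkp, krfpkprkprf, krfrfrff, krfrfrfk, krfrfrrgppr, krfrfrrk): 81 nodes
Sum: 81

81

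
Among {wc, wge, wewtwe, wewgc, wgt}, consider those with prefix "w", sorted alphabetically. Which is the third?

wewtwe

DFS of the "w" subtree visits, in order: "wc", "wewgc", "wewtwe", "wge", "wgt"
The 3rd is wewtwe.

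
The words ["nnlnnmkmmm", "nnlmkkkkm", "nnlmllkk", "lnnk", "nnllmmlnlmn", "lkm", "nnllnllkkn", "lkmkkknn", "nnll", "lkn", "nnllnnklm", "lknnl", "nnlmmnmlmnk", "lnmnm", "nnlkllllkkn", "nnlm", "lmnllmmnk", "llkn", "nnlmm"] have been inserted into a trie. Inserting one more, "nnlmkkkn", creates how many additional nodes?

1

The longest prefix of "nnlmkkkn" already in the trie is "nnlmkkk" (length 7).
New nodes needed: |"nnlmkkkn"| − 7 = 8 − 7 = 1.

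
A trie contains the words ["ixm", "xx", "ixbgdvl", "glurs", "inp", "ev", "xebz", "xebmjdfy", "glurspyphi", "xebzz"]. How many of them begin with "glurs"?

2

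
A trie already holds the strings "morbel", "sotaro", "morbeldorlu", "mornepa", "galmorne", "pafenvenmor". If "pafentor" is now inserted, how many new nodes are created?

3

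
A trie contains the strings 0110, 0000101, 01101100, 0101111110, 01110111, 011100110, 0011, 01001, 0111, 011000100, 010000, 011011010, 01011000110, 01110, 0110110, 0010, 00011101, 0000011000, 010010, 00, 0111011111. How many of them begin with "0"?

21

Traverse to the node for "0", then collect every word in that subtree.
Words under "0": 00, 0000011000, 0000101, 00011101, 0010, 0011, 010000, 01001, 010010, 01011000110, 0101111110, 0110, 011000100, 0110110, 01101100, 011011010, 0111, 01110, 011100110, 01110111, 0111011111
Count: 21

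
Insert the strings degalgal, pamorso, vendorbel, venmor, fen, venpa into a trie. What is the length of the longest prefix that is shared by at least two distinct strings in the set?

Equivalently: take the maximum, over all pairs, of their longest common prefix length.
e.g. "vendorbel" and "venmor" share the prefix "ven" of length 3; no pair shares a longer one.
Longest shared-prefix length: 3

3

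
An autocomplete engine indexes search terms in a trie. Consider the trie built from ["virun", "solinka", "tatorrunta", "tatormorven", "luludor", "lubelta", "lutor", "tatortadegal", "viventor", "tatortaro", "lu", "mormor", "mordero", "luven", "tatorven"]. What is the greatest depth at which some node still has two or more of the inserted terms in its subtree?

Look for the deepest trie node that still has at least two words in its subtree.
e.g. "tatortadegal" and "tatortaro" share the prefix "tatorta" of length 7; no pair shares a longer one.
Longest shared-prefix length: 7

7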